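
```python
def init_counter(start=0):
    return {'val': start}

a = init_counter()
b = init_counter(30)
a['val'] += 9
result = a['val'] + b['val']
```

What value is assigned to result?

Step 1: init_counter() returns a new dict each call (immutable default 0).
Step 2: a = {'val': 0}, b = {'val': 30}.
Step 3: a['val'] += 9 = 9. result = 9 + 30 = 39

The answer is 39.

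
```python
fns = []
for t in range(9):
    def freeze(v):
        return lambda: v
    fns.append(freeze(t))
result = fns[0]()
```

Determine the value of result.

Step 1: freeze(t) creates a new scope capturing v = t at call time.
Step 2: fns[0] = freeze(0), so its lambda captures v = 0.
Step 3: result = 0 (closure factory fixes late binding)

The answer is 0.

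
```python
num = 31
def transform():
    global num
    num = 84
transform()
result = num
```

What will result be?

Step 1: num = 31 globally.
Step 2: transform() declares global num and sets it to 84.
Step 3: After transform(), global num = 84. result = 84

The answer is 84.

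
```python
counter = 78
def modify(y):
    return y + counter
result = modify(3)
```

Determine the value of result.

Step 1: counter = 78 is defined globally.
Step 2: modify(3) uses parameter y = 3 and looks up counter from global scope = 78.
Step 3: result = 3 + 78 = 81

The answer is 81.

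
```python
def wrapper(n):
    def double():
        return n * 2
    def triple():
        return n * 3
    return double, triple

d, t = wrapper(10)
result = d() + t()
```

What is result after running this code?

Step 1: Both closures capture the same n = 10.
Step 2: d() = 10 * 2 = 20, t() = 10 * 3 = 30.
Step 3: result = 20 + 30 = 50

The answer is 50.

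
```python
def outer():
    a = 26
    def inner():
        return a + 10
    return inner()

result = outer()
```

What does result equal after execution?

Step 1: outer() defines a = 26.
Step 2: inner() reads a = 26 from enclosing scope, returns 26 + 10 = 36.
Step 3: result = 36

The answer is 36.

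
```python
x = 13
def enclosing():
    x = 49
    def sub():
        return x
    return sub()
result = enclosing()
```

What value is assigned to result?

Step 1: x = 13 globally, but enclosing() defines x = 49 locally.
Step 2: sub() looks up x. Not in local scope, so checks enclosing scope (enclosing) and finds x = 49.
Step 3: result = 49

The answer is 49.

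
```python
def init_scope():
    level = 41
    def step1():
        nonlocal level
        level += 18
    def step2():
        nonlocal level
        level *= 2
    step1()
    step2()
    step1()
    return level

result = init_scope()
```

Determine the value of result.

Step 1: level = 41.
Step 2: step1(): level = 41 + 18 = 59.
Step 3: step2(): level = 59 * 2 = 118.
Step 4: step1(): level = 118 + 18 = 136. result = 136

The answer is 136.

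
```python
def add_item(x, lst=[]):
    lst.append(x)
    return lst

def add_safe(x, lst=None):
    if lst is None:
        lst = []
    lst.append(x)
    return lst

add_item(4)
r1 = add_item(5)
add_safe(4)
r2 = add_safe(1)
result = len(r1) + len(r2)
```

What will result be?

Step 1: add_item shares mutable default: after 2 calls, lst = [4, 5], len = 2.
Step 2: add_safe creates fresh list each time: r2 = [1], len = 1.
Step 3: result = 2 + 1 = 3

The answer is 3.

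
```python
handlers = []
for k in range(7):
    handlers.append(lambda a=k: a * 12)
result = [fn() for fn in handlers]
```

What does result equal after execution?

Step 1: Default arg a=k captures k at each iteration.
Step 2: handlers[k] has a defaulting to k, returns k * 12.
Step 3: result = [0, 12, 24, 36, 48, 60, 72]

The answer is [0, 12, 24, 36, 48, 60, 72].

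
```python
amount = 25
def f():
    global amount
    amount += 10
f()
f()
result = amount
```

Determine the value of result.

Step 1: amount = 25.
Step 2: First f(): amount = 25 + 10 = 35.
Step 3: Second f(): amount = 35 + 10 = 45. result = 45

The answer is 45.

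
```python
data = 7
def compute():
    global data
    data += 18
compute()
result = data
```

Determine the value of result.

Step 1: data = 7 globally.
Step 2: compute() modifies global data: data += 18 = 25.
Step 3: result = 25

The answer is 25.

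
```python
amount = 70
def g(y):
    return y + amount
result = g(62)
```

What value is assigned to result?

Step 1: amount = 70 is defined globally.
Step 2: g(62) uses parameter y = 62 and looks up amount from global scope = 70.
Step 3: result = 62 + 70 = 132

The answer is 132.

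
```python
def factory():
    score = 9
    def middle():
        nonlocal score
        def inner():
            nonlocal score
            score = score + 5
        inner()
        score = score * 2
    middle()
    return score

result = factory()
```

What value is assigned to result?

Step 1: score = 9.
Step 2: inner() adds 5: score = 9 + 5 = 14.
Step 3: middle() doubles: score = 14 * 2 = 28.
Step 4: result = 28

The answer is 28.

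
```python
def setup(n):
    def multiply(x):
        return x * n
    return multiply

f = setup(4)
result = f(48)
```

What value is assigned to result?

Step 1: setup(4) returns multiply closure with n = 4.
Step 2: f(48) computes 48 * 4 = 192.
Step 3: result = 192

The answer is 192.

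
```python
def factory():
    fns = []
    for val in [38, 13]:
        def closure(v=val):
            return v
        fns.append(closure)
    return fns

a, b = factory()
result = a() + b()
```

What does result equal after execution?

Step 1: Default argument v=val captures val at each iteration.
Step 2: a() returns 38 (captured at first iteration), b() returns 13 (captured at second).
Step 3: result = 38 + 13 = 51

The answer is 51.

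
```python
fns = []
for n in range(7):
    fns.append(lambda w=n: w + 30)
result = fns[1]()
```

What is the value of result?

Step 1: Default argument w=n captures n's value at definition time.
Step 2: fns[1] was defined when n = 1, so w defaults to 1.
Step 3: result = 1 + 30 = 31 (default arg fixes the late binding issue)

The answer is 31.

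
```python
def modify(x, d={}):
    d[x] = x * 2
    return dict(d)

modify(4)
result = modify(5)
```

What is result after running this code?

Step 1: Mutable default dict is shared across calls.
Step 2: First call adds 4: 8. Second call adds 5: 10.
Step 3: result = {4: 8, 5: 10}

The answer is {4: 8, 5: 10}.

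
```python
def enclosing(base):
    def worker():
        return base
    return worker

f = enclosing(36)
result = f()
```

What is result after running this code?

Step 1: enclosing(36) creates closure capturing base = 36.
Step 2: f() returns the captured base = 36.
Step 3: result = 36

The answer is 36.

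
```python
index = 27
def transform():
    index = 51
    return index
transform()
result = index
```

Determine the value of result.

Step 1: Global index = 27.
Step 2: transform() creates local index = 51 (shadow, not modification).
Step 3: After transform() returns, global index is unchanged. result = 27

The answer is 27.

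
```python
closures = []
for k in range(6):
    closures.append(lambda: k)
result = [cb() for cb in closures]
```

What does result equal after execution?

Step 1: All 6 lambdas share the same variable k.
Step 2: After the loop, k = 5.
Step 3: Each call returns 5. result = [5, 5, 5, 5, 5, 5]

The answer is [5, 5, 5, 5, 5, 5].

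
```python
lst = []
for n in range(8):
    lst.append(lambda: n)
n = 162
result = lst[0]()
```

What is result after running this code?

Step 1: Lambdas capture the variable n by reference, not by value.
Step 2: After the loop, n is reassigned to 162.
Step 3: lst[0]() looks up the current n = 162. result = 162

The answer is 162.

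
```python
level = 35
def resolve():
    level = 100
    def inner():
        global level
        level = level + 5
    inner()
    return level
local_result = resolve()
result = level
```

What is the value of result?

Step 1: Global level = 35. resolve() creates local level = 100.
Step 2: inner() declares global level and adds 5: global level = 35 + 5 = 40.
Step 3: resolve() returns its local level = 100 (unaffected by inner).
Step 4: result = global level = 40

The answer is 40.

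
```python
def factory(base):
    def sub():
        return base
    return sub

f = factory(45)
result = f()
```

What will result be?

Step 1: factory(45) creates closure capturing base = 45.
Step 2: f() returns the captured base = 45.
Step 3: result = 45

The answer is 45.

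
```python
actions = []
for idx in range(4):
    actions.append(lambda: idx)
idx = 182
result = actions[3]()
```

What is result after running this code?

Step 1: Lambdas capture the variable idx by reference, not by value.
Step 2: After the loop, idx is reassigned to 182.
Step 3: actions[3]() looks up the current idx = 182. result = 182

The answer is 182.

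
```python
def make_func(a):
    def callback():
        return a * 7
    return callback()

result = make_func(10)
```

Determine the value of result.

Step 1: make_func(10) binds parameter a = 10.
Step 2: callback() accesses a = 10 from enclosing scope.
Step 3: result = 10 * 7 = 70

The answer is 70.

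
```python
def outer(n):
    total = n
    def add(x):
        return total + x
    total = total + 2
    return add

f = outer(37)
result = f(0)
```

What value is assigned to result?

Step 1: outer(37) sets total = 37, then total = 37 + 2 = 39.
Step 2: Closures capture by reference, so add sees total = 39.
Step 3: f(0) returns 39 + 0 = 39

The answer is 39.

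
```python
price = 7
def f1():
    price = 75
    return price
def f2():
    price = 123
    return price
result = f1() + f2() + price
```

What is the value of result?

Step 1: Each function shadows global price with its own local.
Step 2: f1() returns 75, f2() returns 123.
Step 3: Global price = 7 is unchanged. result = 75 + 123 + 7 = 205

The answer is 205.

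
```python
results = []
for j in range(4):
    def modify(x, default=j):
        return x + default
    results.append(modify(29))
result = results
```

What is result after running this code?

Step 1: Default argument default=j is evaluated at function definition time.
Step 2: Each iteration creates modify with default = current j value.
Step 3: modify(29) returns 29 + default. results = [29, 30, 31, 32]

The answer is [29, 30, 31, 32].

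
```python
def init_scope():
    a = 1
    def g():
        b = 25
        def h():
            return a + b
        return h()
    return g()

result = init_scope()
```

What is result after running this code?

Step 1: init_scope() defines a = 1. g() defines b = 25.
Step 2: h() accesses both from enclosing scopes: a = 1, b = 25.
Step 3: result = 1 + 25 = 26

The answer is 26.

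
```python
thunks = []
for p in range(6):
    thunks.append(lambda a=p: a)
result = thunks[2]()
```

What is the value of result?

Step 1: Default argument a=p captures p's value at each iteration.
Step 2: thunks[2] captured a = 2 when p was 2.
Step 3: result = 2

The answer is 2.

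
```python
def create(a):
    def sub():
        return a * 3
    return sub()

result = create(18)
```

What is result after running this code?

Step 1: create(18) binds parameter a = 18.
Step 2: sub() accesses a = 18 from enclosing scope.
Step 3: result = 18 * 3 = 54

The answer is 54.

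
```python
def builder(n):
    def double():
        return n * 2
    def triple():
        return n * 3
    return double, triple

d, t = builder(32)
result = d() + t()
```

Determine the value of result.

Step 1: Both closures capture the same n = 32.
Step 2: d() = 32 * 2 = 64, t() = 32 * 3 = 96.
Step 3: result = 64 + 96 = 160

The answer is 160.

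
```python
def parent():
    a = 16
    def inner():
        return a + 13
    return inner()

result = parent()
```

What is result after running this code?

Step 1: parent() defines a = 16.
Step 2: inner() reads a = 16 from enclosing scope, returns 16 + 13 = 29.
Step 3: result = 29

The answer is 29.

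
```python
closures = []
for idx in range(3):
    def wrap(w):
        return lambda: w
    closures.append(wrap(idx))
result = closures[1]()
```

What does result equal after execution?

Step 1: wrap(idx) creates a new scope capturing w = idx at call time.
Step 2: closures[1] = wrap(1), so its lambda captures w = 1.
Step 3: result = 1 (closure factory fixes late binding)

The answer is 1.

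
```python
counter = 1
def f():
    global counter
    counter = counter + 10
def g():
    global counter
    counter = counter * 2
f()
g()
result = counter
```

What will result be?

Step 1: counter = 1.
Step 2: f() adds 10: counter = 1 + 10 = 11.
Step 3: g() doubles: counter = 11 * 2 = 22.
Step 4: result = 22

The answer is 22.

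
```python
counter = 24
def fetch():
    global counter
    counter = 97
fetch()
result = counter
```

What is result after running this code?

Step 1: counter = 24 globally.
Step 2: fetch() declares global counter and sets it to 97.
Step 3: After fetch(), global counter = 97. result = 97

The answer is 97.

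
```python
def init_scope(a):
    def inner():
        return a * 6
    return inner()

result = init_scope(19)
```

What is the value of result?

Step 1: init_scope(19) binds parameter a = 19.
Step 2: inner() accesses a = 19 from enclosing scope.
Step 3: result = 19 * 6 = 114

The answer is 114.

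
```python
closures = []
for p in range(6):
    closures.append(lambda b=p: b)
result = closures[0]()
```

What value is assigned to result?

Step 1: Default argument b=p captures p's value at each iteration.
Step 2: closures[0] captured b = 0 when p was 0.
Step 3: result = 0

The answer is 0.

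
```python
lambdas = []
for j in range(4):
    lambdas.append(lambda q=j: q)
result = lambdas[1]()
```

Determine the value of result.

Step 1: Default argument q=j captures j's value at each iteration.
Step 2: lambdas[1] captured q = 1 when j was 1.
Step 3: result = 1

The answer is 1.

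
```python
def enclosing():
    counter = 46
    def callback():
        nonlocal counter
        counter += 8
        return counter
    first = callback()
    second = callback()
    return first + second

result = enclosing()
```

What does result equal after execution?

Step 1: counter starts at 46.
Step 2: First call: counter = 46 + 8 = 54, returns 54.
Step 3: Second call: counter = 54 + 8 = 62, returns 62.
Step 4: result = 54 + 62 = 116

The answer is 116.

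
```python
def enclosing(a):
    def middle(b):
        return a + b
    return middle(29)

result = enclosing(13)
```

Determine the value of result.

Step 1: enclosing(13) passes a = 13.
Step 2: middle(29) has b = 29, reads a = 13 from enclosing.
Step 3: result = 13 + 29 = 42

The answer is 42.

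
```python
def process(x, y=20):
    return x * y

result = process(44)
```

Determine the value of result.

Step 1: process(44) uses default y = 20.
Step 2: Returns 44 * 20 = 880.
Step 3: result = 880

The answer is 880.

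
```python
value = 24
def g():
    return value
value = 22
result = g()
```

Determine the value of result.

Step 1: value is first set to 24, then reassigned to 22.
Step 2: g() is called after the reassignment, so it looks up the current global value = 22.
Step 3: result = 22

The answer is 22.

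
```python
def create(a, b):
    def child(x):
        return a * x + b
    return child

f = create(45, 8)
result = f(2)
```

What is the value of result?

Step 1: create(45, 8) captures a = 45, b = 8.
Step 2: f(2) computes 45 * 2 + 8 = 98.
Step 3: result = 98

The answer is 98.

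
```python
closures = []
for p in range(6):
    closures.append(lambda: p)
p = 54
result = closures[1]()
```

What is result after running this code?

Step 1: Lambdas capture the variable p by reference, not by value.
Step 2: After the loop, p is reassigned to 54.
Step 3: closures[1]() looks up the current p = 54. result = 54

The answer is 54.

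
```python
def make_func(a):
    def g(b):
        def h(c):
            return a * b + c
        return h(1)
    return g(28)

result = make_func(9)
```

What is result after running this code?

Step 1: a = 9, b = 28, c = 1.
Step 2: h() computes a * b + c = 9 * 28 + 1 = 253.
Step 3: result = 253

The answer is 253.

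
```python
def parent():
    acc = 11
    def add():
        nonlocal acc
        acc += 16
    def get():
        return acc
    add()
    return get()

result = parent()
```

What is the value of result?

Step 1: acc = 11. add() modifies it via nonlocal, get() reads it.
Step 2: add() makes acc = 11 + 16 = 27.
Step 3: get() returns 27. result = 27

The answer is 27.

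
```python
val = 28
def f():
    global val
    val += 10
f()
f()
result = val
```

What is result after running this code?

Step 1: val = 28.
Step 2: First f(): val = 28 + 10 = 38.
Step 3: Second f(): val = 38 + 10 = 48. result = 48

The answer is 48.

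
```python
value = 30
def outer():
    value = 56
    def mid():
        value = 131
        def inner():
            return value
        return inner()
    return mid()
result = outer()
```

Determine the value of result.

Step 1: Three levels of shadowing: global 30, outer 56, mid 131.
Step 2: inner() finds value = 131 in enclosing mid() scope.
Step 3: result = 131

The answer is 131.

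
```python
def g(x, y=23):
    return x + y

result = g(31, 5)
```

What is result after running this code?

Step 1: g(31, 5) overrides default y with 5.
Step 2: Returns 31 + 5 = 36.
Step 3: result = 36

The answer is 36.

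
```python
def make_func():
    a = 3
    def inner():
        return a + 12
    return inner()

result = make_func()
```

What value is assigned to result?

Step 1: make_func() defines a = 3.
Step 2: inner() reads a = 3 from enclosing scope, returns 3 + 12 = 15.
Step 3: result = 15

The answer is 15.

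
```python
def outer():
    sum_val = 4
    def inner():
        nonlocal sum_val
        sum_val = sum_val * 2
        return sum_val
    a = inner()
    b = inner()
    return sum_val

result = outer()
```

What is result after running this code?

Step 1: sum_val starts at 4.
Step 2: First inner(): sum_val = 4 * 2 = 8.
Step 3: Second inner(): sum_val = 8 * 2 = 16.
Step 4: result = 16

The answer is 16.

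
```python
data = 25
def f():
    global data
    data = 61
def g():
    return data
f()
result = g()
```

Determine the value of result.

Step 1: data = 25.
Step 2: f() sets global data = 61.
Step 3: g() reads global data = 61. result = 61

The answer is 61.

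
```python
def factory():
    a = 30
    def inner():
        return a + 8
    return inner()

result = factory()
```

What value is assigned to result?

Step 1: factory() defines a = 30.
Step 2: inner() reads a = 30 from enclosing scope, returns 30 + 8 = 38.
Step 3: result = 38

The answer is 38.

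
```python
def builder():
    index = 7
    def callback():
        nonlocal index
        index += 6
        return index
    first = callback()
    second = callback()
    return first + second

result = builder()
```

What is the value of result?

Step 1: index starts at 7.
Step 2: First call: index = 7 + 6 = 13, returns 13.
Step 3: Second call: index = 13 + 6 = 19, returns 19.
Step 4: result = 13 + 19 = 32

The answer is 32.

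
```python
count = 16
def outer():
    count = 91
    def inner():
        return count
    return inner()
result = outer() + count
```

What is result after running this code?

Step 1: Global count = 16. outer() shadows with count = 91.
Step 2: inner() returns enclosing count = 91. outer() = 91.
Step 3: result = 91 + global count (16) = 107

The answer is 107.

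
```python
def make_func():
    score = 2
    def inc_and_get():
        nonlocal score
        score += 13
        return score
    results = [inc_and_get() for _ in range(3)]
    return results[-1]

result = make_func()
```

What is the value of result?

Step 1: score = 2.
Step 2: Three calls to inc_and_get(), each adding 13.
Step 3: Last value = 2 + 13 * 3 = 41

The answer is 41.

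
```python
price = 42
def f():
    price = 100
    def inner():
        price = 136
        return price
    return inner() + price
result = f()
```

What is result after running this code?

Step 1: f() has local price = 100. inner() has local price = 136.
Step 2: inner() returns its local price = 136.
Step 3: f() returns 136 + its own price (100) = 236

The answer is 236.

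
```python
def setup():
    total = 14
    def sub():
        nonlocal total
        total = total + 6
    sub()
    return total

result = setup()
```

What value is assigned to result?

Step 1: setup() sets total = 14.
Step 2: sub() uses nonlocal to modify total in setup's scope: total = 14 + 6 = 20.
Step 3: setup() returns the modified total = 20

The answer is 20.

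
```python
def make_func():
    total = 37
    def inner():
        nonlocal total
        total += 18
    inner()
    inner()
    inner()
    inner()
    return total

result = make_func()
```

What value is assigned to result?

Step 1: total starts at 37.
Step 2: inner() is called 4 times, each adding 18.
Step 3: total = 37 + 18 * 4 = 109

The answer is 109.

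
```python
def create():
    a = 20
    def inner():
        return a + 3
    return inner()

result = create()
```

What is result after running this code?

Step 1: create() defines a = 20.
Step 2: inner() reads a = 20 from enclosing scope, returns 20 + 3 = 23.
Step 3: result = 23

The answer is 23.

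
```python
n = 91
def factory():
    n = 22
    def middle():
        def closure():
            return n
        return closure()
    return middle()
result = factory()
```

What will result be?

Step 1: factory() defines n = 22. middle() and closure() have no local n.
Step 2: closure() checks local (none), enclosing middle() (none), enclosing factory() and finds n = 22.
Step 3: result = 22

The answer is 22.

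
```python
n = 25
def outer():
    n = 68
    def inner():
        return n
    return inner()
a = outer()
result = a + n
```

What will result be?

Step 1: outer() has local n = 68. inner() reads from enclosing.
Step 2: outer() returns 68. Global n = 25 unchanged.
Step 3: result = 68 + 25 = 93

The answer is 93.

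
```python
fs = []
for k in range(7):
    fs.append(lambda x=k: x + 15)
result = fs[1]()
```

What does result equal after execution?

Step 1: Default argument x=k captures k's value at definition time.
Step 2: fs[1] was defined when k = 1, so x defaults to 1.
Step 3: result = 1 + 15 = 16 (default arg fixes the late binding issue)

The answer is 16.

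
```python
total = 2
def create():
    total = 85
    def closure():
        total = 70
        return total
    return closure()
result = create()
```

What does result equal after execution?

Step 1: Three scopes define total: global (2), create (85), closure (70).
Step 2: closure() has its own local total = 70, which shadows both enclosing and global.
Step 3: result = 70 (local wins in LEGB)

The answer is 70.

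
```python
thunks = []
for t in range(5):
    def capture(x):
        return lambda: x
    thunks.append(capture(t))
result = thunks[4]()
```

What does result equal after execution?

Step 1: capture(t) creates a new scope capturing x = t at call time.
Step 2: thunks[4] = capture(4), so its lambda captures x = 4.
Step 3: result = 4 (closure factory fixes late binding)

The answer is 4.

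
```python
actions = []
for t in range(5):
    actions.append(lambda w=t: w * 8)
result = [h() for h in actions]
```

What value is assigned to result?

Step 1: Default arg w=t captures t at each iteration.
Step 2: actions[k] has w defaulting to k, returns k * 8.
Step 3: result = [0, 8, 16, 24, 32]

The answer is [0, 8, 16, 24, 32].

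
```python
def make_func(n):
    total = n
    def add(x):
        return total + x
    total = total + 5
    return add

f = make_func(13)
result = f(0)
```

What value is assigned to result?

Step 1: make_func(13) sets total = 13, then total = 13 + 5 = 18.
Step 2: Closures capture by reference, so add sees total = 18.
Step 3: f(0) returns 18 + 0 = 18

The answer is 18.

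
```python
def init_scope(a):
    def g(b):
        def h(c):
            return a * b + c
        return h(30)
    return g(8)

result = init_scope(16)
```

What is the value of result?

Step 1: a = 16, b = 8, c = 30.
Step 2: h() computes a * b + c = 16 * 8 + 30 = 158.
Step 3: result = 158

The answer is 158.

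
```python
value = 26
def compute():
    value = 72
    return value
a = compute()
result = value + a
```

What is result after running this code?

Step 1: Global value = 26. compute() returns local value = 72.
Step 2: a = 72. Global value still = 26.
Step 3: result = 26 + 72 = 98

The answer is 98.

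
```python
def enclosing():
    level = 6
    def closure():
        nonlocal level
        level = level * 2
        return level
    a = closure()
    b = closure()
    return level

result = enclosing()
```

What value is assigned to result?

Step 1: level starts at 6.
Step 2: First closure(): level = 6 * 2 = 12.
Step 3: Second closure(): level = 12 * 2 = 24.
Step 4: result = 24

The answer is 24.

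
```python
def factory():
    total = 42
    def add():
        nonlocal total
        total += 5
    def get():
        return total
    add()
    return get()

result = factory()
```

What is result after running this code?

Step 1: total = 42. add() modifies it via nonlocal, get() reads it.
Step 2: add() makes total = 42 + 5 = 47.
Step 3: get() returns 47. result = 47

The answer is 47.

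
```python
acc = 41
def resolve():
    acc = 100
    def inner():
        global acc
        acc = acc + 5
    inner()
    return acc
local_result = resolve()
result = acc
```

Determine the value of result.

Step 1: Global acc = 41. resolve() creates local acc = 100.
Step 2: inner() declares global acc and adds 5: global acc = 41 + 5 = 46.
Step 3: resolve() returns its local acc = 100 (unaffected by inner).
Step 4: result = global acc = 46

The answer is 46.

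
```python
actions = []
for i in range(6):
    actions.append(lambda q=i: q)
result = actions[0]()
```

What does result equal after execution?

Step 1: Default argument q=i captures i's value at each iteration.
Step 2: actions[0] captured q = 0 when i was 0.
Step 3: result = 0

The answer is 0.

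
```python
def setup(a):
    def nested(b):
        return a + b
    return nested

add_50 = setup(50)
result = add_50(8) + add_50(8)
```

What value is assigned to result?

Step 1: add_50 captures a = 50.
Step 2: add_50(8) = 50 + 8 = 58, called twice.
Step 3: result = 58 + 58 = 116

The answer is 116.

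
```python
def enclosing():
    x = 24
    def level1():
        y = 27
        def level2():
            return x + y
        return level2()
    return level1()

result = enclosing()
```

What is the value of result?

Step 1: x = 24 in enclosing. y = 27 in level1.
Step 2: level2() reads x = 24 and y = 27 from enclosing scopes.
Step 3: result = 24 + 27 = 51

The answer is 51.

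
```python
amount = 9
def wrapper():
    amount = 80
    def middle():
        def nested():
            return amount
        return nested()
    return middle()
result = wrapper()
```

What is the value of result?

Step 1: wrapper() defines amount = 80. middle() and nested() have no local amount.
Step 2: nested() checks local (none), enclosing middle() (none), enclosing wrapper() and finds amount = 80.
Step 3: result = 80

The answer is 80.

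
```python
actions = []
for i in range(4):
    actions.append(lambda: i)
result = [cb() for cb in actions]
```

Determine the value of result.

Step 1: All 4 lambdas share the same variable i.
Step 2: After the loop, i = 3.
Step 3: Each call returns 3. result = [3, 3, 3, 3]

The answer is [3, 3, 3, 3].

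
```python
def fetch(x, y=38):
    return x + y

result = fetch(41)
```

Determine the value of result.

Step 1: fetch(41) uses default y = 38.
Step 2: Returns 41 + 38 = 79.
Step 3: result = 79

The answer is 79.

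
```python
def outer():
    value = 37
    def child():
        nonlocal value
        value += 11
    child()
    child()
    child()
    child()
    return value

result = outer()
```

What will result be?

Step 1: value starts at 37.
Step 2: child() is called 4 times, each adding 11.
Step 3: value = 37 + 11 * 4 = 81

The answer is 81.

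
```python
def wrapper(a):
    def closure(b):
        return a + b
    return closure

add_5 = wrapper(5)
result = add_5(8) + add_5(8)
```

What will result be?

Step 1: add_5 captures a = 5.
Step 2: add_5(8) = 5 + 8 = 13, called twice.
Step 3: result = 13 + 13 = 26

The answer is 26.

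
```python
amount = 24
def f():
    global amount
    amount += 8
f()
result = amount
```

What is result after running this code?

Step 1: amount = 24 globally.
Step 2: f() modifies global amount: amount += 8 = 32.
Step 3: result = 32

The answer is 32.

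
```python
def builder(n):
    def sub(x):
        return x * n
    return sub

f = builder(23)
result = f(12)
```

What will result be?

Step 1: builder(23) creates a closure capturing n = 23.
Step 2: f(12) computes 12 * 23 = 276.
Step 3: result = 276

The answer is 276.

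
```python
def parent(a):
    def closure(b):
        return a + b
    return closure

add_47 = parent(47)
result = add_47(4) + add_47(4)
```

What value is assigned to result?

Step 1: add_47 captures a = 47.
Step 2: add_47(4) = 47 + 4 = 51, called twice.
Step 3: result = 51 + 51 = 102

The answer is 102.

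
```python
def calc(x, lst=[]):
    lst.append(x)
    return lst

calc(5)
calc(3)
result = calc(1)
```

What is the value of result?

Step 1: Mutable default argument gotcha! The list [] is created once.
Step 2: Each call appends to the SAME list: [5], [5, 3], [5, 3, 1].
Step 3: result = [5, 3, 1]

The answer is [5, 3, 1].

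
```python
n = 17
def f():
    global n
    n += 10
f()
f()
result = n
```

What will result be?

Step 1: n = 17.
Step 2: First f(): n = 17 + 10 = 27.
Step 3: Second f(): n = 27 + 10 = 37. result = 37

The answer is 37.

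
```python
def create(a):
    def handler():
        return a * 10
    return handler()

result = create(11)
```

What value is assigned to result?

Step 1: create(11) binds parameter a = 11.
Step 2: handler() accesses a = 11 from enclosing scope.
Step 3: result = 11 * 10 = 110

The answer is 110.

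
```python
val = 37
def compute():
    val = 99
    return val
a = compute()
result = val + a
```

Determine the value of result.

Step 1: Global val = 37. compute() returns local val = 99.
Step 2: a = 99. Global val still = 37.
Step 3: result = 37 + 99 = 136

The answer is 136.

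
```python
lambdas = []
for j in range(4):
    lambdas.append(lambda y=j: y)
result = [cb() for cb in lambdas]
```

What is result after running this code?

Step 1: Default arg y=j captures j at each iteration.
Step 2: Each lambda has its own default: 0, 1, ..., 3.
Step 3: result = [0, 1, 2, 3]

The answer is [0, 1, 2, 3].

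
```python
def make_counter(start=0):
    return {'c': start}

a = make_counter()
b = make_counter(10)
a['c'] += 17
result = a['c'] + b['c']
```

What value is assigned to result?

Step 1: make_counter() returns a new dict each call (immutable default 0).
Step 2: a = {'c': 0}, b = {'c': 10}.
Step 3: a['c'] += 17 = 17. result = 17 + 10 = 27

The answer is 27.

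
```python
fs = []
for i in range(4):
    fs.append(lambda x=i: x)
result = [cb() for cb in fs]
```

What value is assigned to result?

Step 1: Default arg x=i captures i at each iteration.
Step 2: Each lambda has its own default: 0, 1, ..., 3.
Step 3: result = [0, 1, 2, 3]

The answer is [0, 1, 2, 3].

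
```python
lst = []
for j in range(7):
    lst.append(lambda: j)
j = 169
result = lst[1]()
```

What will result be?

Step 1: Lambdas capture the variable j by reference, not by value.
Step 2: After the loop, j is reassigned to 169.
Step 3: lst[1]() looks up the current j = 169. result = 169

The answer is 169.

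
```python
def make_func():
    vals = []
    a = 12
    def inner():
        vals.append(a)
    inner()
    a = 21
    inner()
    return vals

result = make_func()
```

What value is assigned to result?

Step 1: a = 12. inner() appends current a to vals.
Step 2: First inner(): appends 12. Then a = 21.
Step 3: Second inner(): appends 21 (closure sees updated a). result = [12, 21]

The answer is [12, 21].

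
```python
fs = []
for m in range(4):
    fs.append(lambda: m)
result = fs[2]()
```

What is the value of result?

Step 1: The loop creates 4 lambdas, all referencing the same variable m.
Step 2: After the loop, m = 3 (final value).
Step 3: fs[2]() looks up m at call time and finds 3. This is the late binding gotcha. result = 3

The answer is 3.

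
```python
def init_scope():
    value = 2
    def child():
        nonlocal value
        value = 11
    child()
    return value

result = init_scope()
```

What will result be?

Step 1: init_scope() sets value = 2.
Step 2: child() uses nonlocal to reassign value = 11.
Step 3: result = 11

The answer is 11.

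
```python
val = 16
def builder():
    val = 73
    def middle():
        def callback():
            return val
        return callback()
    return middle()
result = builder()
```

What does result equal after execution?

Step 1: builder() defines val = 73. middle() and callback() have no local val.
Step 2: callback() checks local (none), enclosing middle() (none), enclosing builder() and finds val = 73.
Step 3: result = 73

The answer is 73.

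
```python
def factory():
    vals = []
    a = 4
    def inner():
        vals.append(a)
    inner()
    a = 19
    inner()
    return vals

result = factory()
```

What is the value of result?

Step 1: a = 4. inner() appends current a to vals.
Step 2: First inner(): appends 4. Then a = 19.
Step 3: Second inner(): appends 19 (closure sees updated a). result = [4, 19]

The answer is [4, 19].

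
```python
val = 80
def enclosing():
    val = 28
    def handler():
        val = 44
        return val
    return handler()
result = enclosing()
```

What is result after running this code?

Step 1: Three scopes define val: global (80), enclosing (28), handler (44).
Step 2: handler() has its own local val = 44, which shadows both enclosing and global.
Step 3: result = 44 (local wins in LEGB)

The answer is 44.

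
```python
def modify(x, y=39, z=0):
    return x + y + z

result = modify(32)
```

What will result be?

Step 1: modify(32) uses defaults y = 39, z = 0.
Step 2: Returns 32 + 39 + 0 = 71.
Step 3: result = 71

The answer is 71.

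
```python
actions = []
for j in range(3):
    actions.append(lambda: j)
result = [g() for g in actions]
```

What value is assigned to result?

Step 1: All 3 lambdas share the same variable j.
Step 2: After the loop, j = 2.
Step 3: Each call returns 2. result = [2, 2, 2]

The answer is [2, 2, 2].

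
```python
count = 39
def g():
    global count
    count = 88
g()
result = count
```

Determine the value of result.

Step 1: count = 39 globally.
Step 2: g() declares global count and sets it to 88.
Step 3: After g(), global count = 88. result = 88

The answer is 88.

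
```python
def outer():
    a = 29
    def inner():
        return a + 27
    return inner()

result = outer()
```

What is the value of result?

Step 1: outer() defines a = 29.
Step 2: inner() reads a = 29 from enclosing scope, returns 29 + 27 = 56.
Step 3: result = 56

The answer is 56.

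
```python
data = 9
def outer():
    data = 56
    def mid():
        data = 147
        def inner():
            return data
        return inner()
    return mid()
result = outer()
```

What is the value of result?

Step 1: Three levels of shadowing: global 9, outer 56, mid 147.
Step 2: inner() finds data = 147 in enclosing mid() scope.
Step 3: result = 147

The answer is 147.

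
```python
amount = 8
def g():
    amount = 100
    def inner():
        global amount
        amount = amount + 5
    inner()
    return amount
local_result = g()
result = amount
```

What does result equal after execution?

Step 1: Global amount = 8. g() creates local amount = 100.
Step 2: inner() declares global amount and adds 5: global amount = 8 + 5 = 13.
Step 3: g() returns its local amount = 100 (unaffected by inner).
Step 4: result = global amount = 13

The answer is 13.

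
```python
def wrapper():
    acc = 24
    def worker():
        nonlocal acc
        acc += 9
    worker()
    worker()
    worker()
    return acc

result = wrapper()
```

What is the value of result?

Step 1: acc starts at 24.
Step 2: worker() is called 3 times, each adding 9.
Step 3: acc = 24 + 9 * 3 = 51

The answer is 51.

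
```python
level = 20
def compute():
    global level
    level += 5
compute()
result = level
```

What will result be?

Step 1: level = 20 globally.
Step 2: compute() modifies global level: level += 5 = 25.
Step 3: result = 25

The answer is 25.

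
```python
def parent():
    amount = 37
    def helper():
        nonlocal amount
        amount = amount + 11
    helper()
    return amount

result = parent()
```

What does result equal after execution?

Step 1: parent() sets amount = 37.
Step 2: helper() uses nonlocal to modify amount in parent's scope: amount = 37 + 11 = 48.
Step 3: parent() returns the modified amount = 48

The answer is 48.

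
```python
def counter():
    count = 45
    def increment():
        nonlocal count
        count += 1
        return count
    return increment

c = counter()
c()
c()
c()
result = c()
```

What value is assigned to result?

Step 1: counter() creates closure with count = 45.
Step 2: Each c() call increments count via nonlocal. After 4 calls: 45 + 4 = 49.
Step 3: result = 49

The answer is 49.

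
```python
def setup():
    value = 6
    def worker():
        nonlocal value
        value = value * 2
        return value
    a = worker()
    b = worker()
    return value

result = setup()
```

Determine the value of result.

Step 1: value starts at 6.
Step 2: First worker(): value = 6 * 2 = 12.
Step 3: Second worker(): value = 12 * 2 = 24.
Step 4: result = 24

The answer is 24.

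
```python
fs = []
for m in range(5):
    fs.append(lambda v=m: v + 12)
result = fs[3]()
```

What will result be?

Step 1: Default argument v=m captures m's value at definition time.
Step 2: fs[3] was defined when m = 3, so v defaults to 3.
Step 3: result = 3 + 12 = 15 (default arg fixes the late binding issue)

The answer is 15.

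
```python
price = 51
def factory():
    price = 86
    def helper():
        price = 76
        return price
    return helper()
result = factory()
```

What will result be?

Step 1: Three scopes define price: global (51), factory (86), helper (76).
Step 2: helper() has its own local price = 76, which shadows both enclosing and global.
Step 3: result = 76 (local wins in LEGB)

The answer is 76.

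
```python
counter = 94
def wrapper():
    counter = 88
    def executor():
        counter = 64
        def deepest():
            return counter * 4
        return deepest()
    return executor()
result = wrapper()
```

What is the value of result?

Step 1: deepest() looks up counter through LEGB: not local, finds counter = 64 in enclosing executor().
Step 2: Returns 64 * 4 = 256.
Step 3: result = 256

The answer is 256.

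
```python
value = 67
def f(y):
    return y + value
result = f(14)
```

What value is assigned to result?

Step 1: value = 67 is defined globally.
Step 2: f(14) uses parameter y = 14 and looks up value from global scope = 67.
Step 3: result = 14 + 67 = 81

The answer is 81.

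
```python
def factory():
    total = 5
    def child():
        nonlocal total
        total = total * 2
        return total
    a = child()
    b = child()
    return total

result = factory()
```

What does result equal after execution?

Step 1: total starts at 5.
Step 2: First child(): total = 5 * 2 = 10.
Step 3: Second child(): total = 10 * 2 = 20.
Step 4: result = 20

The answer is 20.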